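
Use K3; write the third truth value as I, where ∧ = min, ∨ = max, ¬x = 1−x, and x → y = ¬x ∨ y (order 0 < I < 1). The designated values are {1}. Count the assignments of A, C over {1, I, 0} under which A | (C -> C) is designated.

Of the 9 assignments, 7 give a value in {1}.

7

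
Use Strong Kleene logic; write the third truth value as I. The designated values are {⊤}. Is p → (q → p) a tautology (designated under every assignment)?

Countermodel: p=I, q=⊤ gives I, which is not designated.

No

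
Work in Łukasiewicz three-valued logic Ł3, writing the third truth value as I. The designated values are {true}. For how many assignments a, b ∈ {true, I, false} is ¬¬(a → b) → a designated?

4

Designated under: (a=true, b=true); (a=true, b=I); (a=true, b=false); (a=I, b=false).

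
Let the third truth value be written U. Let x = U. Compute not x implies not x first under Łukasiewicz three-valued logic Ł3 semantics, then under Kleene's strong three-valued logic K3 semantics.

In Łukasiewicz three-valued logic Ł3: not x = not U = U
not x = not U = U
not x implies not x = U implies U = true  [min(1, 1−½+½)]
In Kleene's strong three-valued logic K3: not x = not U = U
not x = not U = U
not x implies not x = U implies U = U  [not U or U]
They differ because Łukasiewicz three-valued logic Ł3 and Kleene's strong three-valued logic K3 treat U differently under implication.

true; U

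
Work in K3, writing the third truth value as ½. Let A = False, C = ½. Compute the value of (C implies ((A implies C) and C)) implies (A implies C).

A implies C = False implies ½ = True
(A implies C) and C = True and ½ = ½
C implies ((A implies C) and C) = ½ implies ½ = ½
A implies C = False implies ½ = True
(C implies ((A implies C) and C)) implies (A implies C) = ½ implies True = True

True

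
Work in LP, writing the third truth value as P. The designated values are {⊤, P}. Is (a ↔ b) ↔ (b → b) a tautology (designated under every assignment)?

No

Countermodel: a=⊤, b=⊥ gives ⊥, which is not designated.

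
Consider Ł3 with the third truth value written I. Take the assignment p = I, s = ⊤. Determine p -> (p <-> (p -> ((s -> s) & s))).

⊤

s -> s = ⊤ -> ⊤ = ⊤
(s -> s) & s = ⊤ & ⊤ = ⊤
p -> ((s -> s) & s) = I -> ⊤ = ⊤
p <-> (p -> ((s -> s) & s)) = I <-> ⊤ = I
p -> (p <-> (p -> ((s -> s) & s))) = I -> I = ⊤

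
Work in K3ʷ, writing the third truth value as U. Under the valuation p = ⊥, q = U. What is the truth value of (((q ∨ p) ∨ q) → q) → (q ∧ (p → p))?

q ∨ p = U ∨ ⊥ = U
(q ∨ p) ∨ q = U ∨ U = U
((q ∨ p) ∨ q) → q = U → U = U  [any arg is the third value ⇒ result is the third value]
p → p = ⊥ → ⊥ = ⊤
q ∧ (p → p) = U ∧ ⊤ = U
(((q ∨ p) ∨ q) → q) → (q ∧ (p → p)) = U → U = U

U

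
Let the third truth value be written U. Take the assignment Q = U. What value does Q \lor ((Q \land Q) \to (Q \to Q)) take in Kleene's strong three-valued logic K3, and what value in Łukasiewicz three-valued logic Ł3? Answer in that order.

U; ⊤

In Kleene's strong three-valued logic K3: Q \land Q = U \land U = U
Q \to Q = U \to U = U  [\lnot U \lor U]
(Q \land Q) \to (Q \to Q) = U \to U = U
Q \lor ((Q \land Q) \to (Q \to Q)) = U \lor U = U
In Łukasiewicz three-valued logic Ł3: Q \land Q = U \land U = U
Q \to Q = U \to U = ⊤  [min(1, 1−½+½)]
(Q \land Q) \to (Q \to Q) = U \to ⊤ = ⊤
Q \lor ((Q \land Q) \to (Q \to Q)) = U \lor ⊤ = ⊤
They differ because Kleene's strong three-valued logic K3 and Łukasiewicz three-valued logic Ł3 treat U differently under implication.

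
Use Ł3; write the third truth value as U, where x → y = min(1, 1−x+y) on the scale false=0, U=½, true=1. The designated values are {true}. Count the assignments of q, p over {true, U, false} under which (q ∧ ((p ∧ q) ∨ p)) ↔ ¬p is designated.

Designated under: (q=true, p=U); (q=U, p=U); (q=false, p=true).

3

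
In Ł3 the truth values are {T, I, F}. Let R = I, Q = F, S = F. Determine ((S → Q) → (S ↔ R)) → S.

I

S → Q = F → F = T
S ↔ R = F ↔ I = I  [1 − |0−½|]
(S → Q) → (S ↔ R) = T → I = I
((S → Q) → (S ↔ R)) → S = I → F = I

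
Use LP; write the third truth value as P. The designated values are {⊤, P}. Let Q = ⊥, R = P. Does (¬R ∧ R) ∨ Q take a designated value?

¬R = ¬P = P
¬R ∧ R = P ∧ P = P
(¬R ∧ R) ∨ Q = P ∨ ⊥ = P
P ∈ {⊤, P}.

Yes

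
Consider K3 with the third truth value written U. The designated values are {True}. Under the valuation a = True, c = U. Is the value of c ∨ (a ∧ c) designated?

a ∧ c = True ∧ U = U
c ∨ (a ∧ c) = U ∨ U = U
U ∉ {True}.

No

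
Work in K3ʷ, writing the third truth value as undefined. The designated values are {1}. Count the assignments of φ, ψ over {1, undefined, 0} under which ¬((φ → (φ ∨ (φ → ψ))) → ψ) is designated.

Designated under: (φ=1, ψ=0); (φ=0, ψ=0).

2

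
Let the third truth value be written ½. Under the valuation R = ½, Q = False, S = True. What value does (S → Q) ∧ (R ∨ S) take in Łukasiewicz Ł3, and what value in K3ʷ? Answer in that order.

False; ½

In Łukasiewicz Ł3: S → Q = True → False = False
R ∨ S = ½ ∨ True = True
(S → Q) ∧ (R ∨ S) = False ∧ True = False
In K3ʷ: S → Q = True → False = False
R ∨ S = ½ ∨ True = ½
(S → Q) ∧ (R ∨ S) = False ∧ ½ = ½
They differ because Łukasiewicz Ł3 and K3ʷ treat ½ differently under the binary connectives.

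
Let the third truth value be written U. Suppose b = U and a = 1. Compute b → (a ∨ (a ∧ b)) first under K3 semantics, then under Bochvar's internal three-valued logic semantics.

1; U

In K3: a ∧ b = 1 ∧ U = U
a ∨ (a ∧ b) = 1 ∨ U = 1
b → (a ∨ (a ∧ b)) = U → 1 = 1  [¬U ∨ 1]
In Bochvar's internal three-valued logic: a ∧ b = 1 ∧ U = U
a ∨ (a ∧ b) = 1 ∨ U = U
b → (a ∨ (a ∧ b)) = U → U = U
They differ because K3 and Bochvar's internal three-valued logic treat U differently under the binary connectives.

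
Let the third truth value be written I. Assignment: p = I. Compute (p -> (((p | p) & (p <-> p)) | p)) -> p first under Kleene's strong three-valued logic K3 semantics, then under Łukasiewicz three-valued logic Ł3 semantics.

I; I

In Kleene's strong three-valued logic K3: p | p = I | I = I
p <-> p = I <-> I = I
(p | p) & (p <-> p) = I & I = I
((p | p) & (p <-> p)) | p = I | I = I
p -> (((p | p) & (p <-> p)) | p) = I -> I = I
(p -> (((p | p) & (p <-> p)) | p)) -> p = I -> I = I
In Łukasiewicz three-valued logic Ł3: p | p = I | I = I
p <-> p = I <-> I = True  [1 − |½−½|]
(p | p) & (p <-> p) = I & True = I
((p | p) & (p <-> p)) | p = I | I = I
p -> (((p | p) & (p <-> p)) | p) = I -> I = True
(p -> (((p | p) & (p <-> p)) | p)) -> p = True -> I = I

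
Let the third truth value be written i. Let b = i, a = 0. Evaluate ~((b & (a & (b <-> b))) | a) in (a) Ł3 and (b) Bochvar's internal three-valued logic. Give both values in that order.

In Ł3: b <-> b = i <-> i = 1  [1 − |½−½|]
a & (b <-> b) = 0 & 1 = 0
b & (a & (b <-> b)) = i & 0 = 0
(b & (a & (b <-> b))) | a = 0 | 0 = 0
~((b & (a & (b <-> b))) | a) = ~0 = 1
In Bochvar's internal three-valued logic: b <-> b = i <-> i = i
a & (b <-> b) = 0 & i = i
b & (a & (b <-> b)) = i & i = i
(b & (a & (b <-> b))) | a = i | 0 = i
~((b & (a & (b <-> b))) | a) = ~i = i
They differ because Ł3 and Bochvar's internal three-valued logic treat i differently under the binary connectives.

1; i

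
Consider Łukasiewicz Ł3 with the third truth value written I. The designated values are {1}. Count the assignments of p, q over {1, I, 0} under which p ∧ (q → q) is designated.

Designated under: (p=1, q=1); (p=1, q=I); (p=1, q=0).

3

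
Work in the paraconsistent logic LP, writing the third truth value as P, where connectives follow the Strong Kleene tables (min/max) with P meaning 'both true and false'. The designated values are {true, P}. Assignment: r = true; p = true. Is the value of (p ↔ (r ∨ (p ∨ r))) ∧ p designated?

p ∨ r = true ∨ true = true
r ∨ (p ∨ r) = true ∨ true = true
p ↔ (r ∨ (p ∨ r)) = true ↔ true = true
(p ↔ (r ∨ (p ∨ r))) ∧ p = true ∧ true = true
true ∈ {true, P}.

Yes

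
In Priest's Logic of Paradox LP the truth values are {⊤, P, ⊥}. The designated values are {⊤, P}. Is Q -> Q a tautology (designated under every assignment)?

Yes

Every assignment of Q over {⊤, P, ⊥} gives a value in {⊤, P}.
In particular, with Q=P: Q -> Q = P.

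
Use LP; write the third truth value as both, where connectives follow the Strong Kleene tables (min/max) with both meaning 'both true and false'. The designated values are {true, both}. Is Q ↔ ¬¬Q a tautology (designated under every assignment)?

Every assignment of Q over {true, both, false} gives a value in {true, both}.
In particular, with Q=both: Q ↔ ¬¬Q = both.

Yes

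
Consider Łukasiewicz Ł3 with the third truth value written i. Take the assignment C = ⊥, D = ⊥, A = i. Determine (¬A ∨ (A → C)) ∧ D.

¬A = ¬i = i
A → C = i → ⊥ = i
¬A ∨ (A → C) = i ∨ i = i
(¬A ∨ (A → C)) ∧ D = i ∧ ⊥ = ⊥

⊥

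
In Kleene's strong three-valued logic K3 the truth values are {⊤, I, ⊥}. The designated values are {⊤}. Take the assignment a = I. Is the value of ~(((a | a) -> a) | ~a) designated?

a | a = I | I = I
(a | a) -> a = I -> I = I  [~I | I]
~a = ~I = I
((a | a) -> a) | ~a = I | I = I
~(((a | a) -> a) | ~a) = ~I = I
I ∉ {⊤}.

No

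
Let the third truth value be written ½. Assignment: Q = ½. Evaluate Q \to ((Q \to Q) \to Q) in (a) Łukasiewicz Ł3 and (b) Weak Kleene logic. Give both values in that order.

In Łukasiewicz Ł3: Q \to Q = ½ \to ½ = ⊤  [min(1, 1−½+½)]
(Q \to Q) \to Q = ⊤ \to ½ = ½
Q \to ((Q \to Q) \to Q) = ½ \to ½ = ⊤
In Weak Kleene logic: Q \to Q = ½ \to ½ = ½  [any arg is the third value ⇒ result is the third value]
(Q \to Q) \to Q = ½ \to ½ = ½
Q \to ((Q \to Q) \to Q) = ½ \to ½ = ½
They differ because Łukasiewicz Ł3 and Weak Kleene logic treat ½ differently under the binary connectives.

⊤; ½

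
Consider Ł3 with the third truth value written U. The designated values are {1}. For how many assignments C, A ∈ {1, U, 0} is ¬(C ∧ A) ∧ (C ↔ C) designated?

5

Of the 9 assignments, 5 give a value in {1}.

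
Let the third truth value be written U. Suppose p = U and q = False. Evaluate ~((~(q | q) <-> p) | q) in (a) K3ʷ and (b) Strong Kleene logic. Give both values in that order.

U; U

In K3ʷ: q | q = False | False = False
~(q | q) = ~False = True
~(q | q) <-> p = True <-> U = U
(~(q | q) <-> p) | q = U | False = U
~((~(q | q) <-> p) | q) = ~U = U
In Strong Kleene logic: q | q = False | False = False
~(q | q) = ~False = True
~(q | q) <-> p = True <-> U = U
(~(q | q) <-> p) | q = U | False = U
~((~(q | q) <-> p) | q) = ~U = U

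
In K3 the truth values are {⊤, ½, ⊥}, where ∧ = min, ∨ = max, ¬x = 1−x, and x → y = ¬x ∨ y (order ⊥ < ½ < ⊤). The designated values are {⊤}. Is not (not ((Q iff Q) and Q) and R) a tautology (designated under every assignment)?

Countermodel: Q=½, R=⊤ gives ½, which is not designated.

No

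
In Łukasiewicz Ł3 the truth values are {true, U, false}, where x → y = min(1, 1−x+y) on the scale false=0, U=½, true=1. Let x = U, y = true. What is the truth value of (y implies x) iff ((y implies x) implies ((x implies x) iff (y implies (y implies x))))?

U

y implies x = true implies U = U  [min(1, 1−1+½)]
y implies x = true implies U = U
x implies x = U implies U = true
y implies x = true implies U = U
y implies (y implies x) = true implies U = U
(x implies x) iff (y implies (y implies x)) = true iff U = U
(y implies x) implies ((x implies x) iff (y implies (y implies x))) = U implies U = true
(y implies x) iff ((y implies x) implies ((x implies x) iff (y implies (y implies x)))) = U iff true = U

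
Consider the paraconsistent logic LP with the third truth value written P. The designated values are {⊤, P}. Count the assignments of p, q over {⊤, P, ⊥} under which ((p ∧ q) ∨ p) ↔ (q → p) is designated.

8

Of the 9 assignments, 8 give a value in {⊤, P}.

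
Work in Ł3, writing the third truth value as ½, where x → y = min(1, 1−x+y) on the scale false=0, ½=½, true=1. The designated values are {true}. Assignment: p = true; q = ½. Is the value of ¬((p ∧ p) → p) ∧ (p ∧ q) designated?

p ∧ p = true ∧ true = true
(p ∧ p) → p = true → true = true
¬((p ∧ p) → p) = ¬true = false
p ∧ q = true ∧ ½ = ½
¬((p ∧ p) → p) ∧ (p ∧ q) = false ∧ ½ = false
false ∉ {true}.

No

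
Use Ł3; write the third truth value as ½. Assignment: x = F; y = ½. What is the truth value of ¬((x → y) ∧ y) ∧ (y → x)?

½

x → y = F → ½ = T  [min(1, 1−0+½)]
(x → y) ∧ y = T ∧ ½ = ½
¬((x → y) ∧ y) = ¬½ = ½
y → x = ½ → F = ½
¬((x → y) ∧ y) ∧ (y → x) = ½ ∧ ½ = ½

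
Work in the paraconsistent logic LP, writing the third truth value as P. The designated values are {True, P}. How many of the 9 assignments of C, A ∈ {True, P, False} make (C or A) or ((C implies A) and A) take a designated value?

8

Of the 9 assignments, 8 give a value in {True, P}.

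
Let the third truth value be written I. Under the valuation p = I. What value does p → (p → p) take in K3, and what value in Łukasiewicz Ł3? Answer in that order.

I; ⊤

In K3: p → p = I → I = I
p → (p → p) = I → I = I
In Łukasiewicz Ł3: p → p = I → I = ⊤  [min(1, 1−½+½)]
p → (p → p) = I → ⊤ = ⊤
They differ because K3 and Łukasiewicz Ł3 treat I differently under implication.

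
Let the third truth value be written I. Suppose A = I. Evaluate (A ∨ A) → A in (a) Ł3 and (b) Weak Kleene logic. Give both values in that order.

In Ł3: A ∨ A = I ∨ I = I
(A ∨ A) → A = I → I = 1  [min(1, 1−½+½)]
In Weak Kleene logic: A ∨ A = I ∨ I = I
(A ∨ A) → A = I → I = I
They differ because Ł3 and Weak Kleene logic treat I differently under the binary connectives.

1; I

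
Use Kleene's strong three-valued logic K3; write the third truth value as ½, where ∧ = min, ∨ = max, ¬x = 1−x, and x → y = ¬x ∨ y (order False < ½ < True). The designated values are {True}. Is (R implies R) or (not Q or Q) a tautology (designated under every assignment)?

No

Countermodel: R=½, Q=½ gives ½, which is not designated.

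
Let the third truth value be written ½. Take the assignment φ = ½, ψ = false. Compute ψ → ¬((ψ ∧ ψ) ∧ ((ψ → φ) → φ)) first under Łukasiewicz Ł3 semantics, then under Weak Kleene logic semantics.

true; ½

In Łukasiewicz Ł3: ψ ∧ ψ = false ∧ false = false
ψ → φ = false → ½ = true  [min(1, 1−0+½)]
(ψ → φ) → φ = true → ½ = ½
(ψ ∧ ψ) ∧ ((ψ → φ) → φ) = false ∧ ½ = false
¬((ψ ∧ ψ) ∧ ((ψ → φ) → φ)) = ¬false = true
ψ → ¬((ψ ∧ ψ) ∧ ((ψ → φ) → φ)) = false → true = true
In Weak Kleene logic: ψ ∧ ψ = false ∧ false = false
ψ → φ = false → ½ = ½  [any arg is the third value ⇒ result is the third value]
(ψ → φ) → φ = ½ → ½ = ½
(ψ ∧ ψ) ∧ ((ψ → φ) → φ) = false ∧ ½ = ½
¬((ψ ∧ ψ) ∧ ((ψ → φ) → φ)) = ¬½ = ½
ψ → ¬((ψ ∧ ψ) ∧ ((ψ → φ) → φ)) = false → ½ = ½
They differ because Łukasiewicz Ł3 and Weak Kleene logic treat ½ differently under the binary connectives.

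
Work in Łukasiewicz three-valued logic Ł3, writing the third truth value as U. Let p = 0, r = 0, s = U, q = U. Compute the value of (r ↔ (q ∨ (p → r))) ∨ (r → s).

1

p → r = 0 → 0 = 1
q ∨ (p → r) = U ∨ 1 = 1
r ↔ (q ∨ (p → r)) = 0 ↔ 1 = 0
r → s = 0 → U = 1  [min(1, 1−0+½)]
(r ↔ (q ∨ (p → r))) ∨ (r → s) = 0 ∨ 1 = 1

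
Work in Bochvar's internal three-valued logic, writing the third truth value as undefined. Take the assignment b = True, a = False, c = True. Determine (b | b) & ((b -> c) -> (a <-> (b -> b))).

b | b = True | True = True
b -> c = True -> True = True
b -> b = True -> True = True
a <-> (b -> b) = False <-> True = False
(b -> c) -> (a <-> (b -> b)) = True -> False = False
(b | b) & ((b -> c) -> (a <-> (b -> b))) = True & False = False

False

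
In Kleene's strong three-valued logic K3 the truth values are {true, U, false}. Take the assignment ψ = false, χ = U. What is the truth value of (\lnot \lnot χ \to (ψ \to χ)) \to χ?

\lnot χ = \lnot U = U
\lnot \lnot χ = \lnot U = U
ψ \to χ = false \to U = true
\lnot \lnot χ \to (ψ \to χ) = U \to true = true
(\lnot \lnot χ \to (ψ \to χ)) \to χ = true \to U = U

U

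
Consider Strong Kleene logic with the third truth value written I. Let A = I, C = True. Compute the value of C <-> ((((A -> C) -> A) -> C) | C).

A -> C = I -> True = True  [~I | True]
(A -> C) -> A = True -> I = I
((A -> C) -> A) -> C = I -> True = True
(((A -> C) -> A) -> C) | C = True | True = True
C <-> ((((A -> C) -> A) -> C) | C) = True <-> True = True

True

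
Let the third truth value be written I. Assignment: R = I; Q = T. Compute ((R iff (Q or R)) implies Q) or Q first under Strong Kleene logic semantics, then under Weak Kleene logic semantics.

T; I

In Strong Kleene logic: Q or R = T or I = T
R iff (Q or R) = I iff T = I
(R iff (Q or R)) implies Q = I implies T = T  [not I or T]
((R iff (Q or R)) implies Q) or Q = T or T = T
In Weak Kleene logic: Q or R = T or I = I
R iff (Q or R) = I iff I = I
(R iff (Q or R)) implies Q = I implies T = I  [any arg is the third value ⇒ result is the third value]
((R iff (Q or R)) implies Q) or Q = I or T = I
They differ because Strong Kleene logic and Weak Kleene logic treat I differently under the binary connectives.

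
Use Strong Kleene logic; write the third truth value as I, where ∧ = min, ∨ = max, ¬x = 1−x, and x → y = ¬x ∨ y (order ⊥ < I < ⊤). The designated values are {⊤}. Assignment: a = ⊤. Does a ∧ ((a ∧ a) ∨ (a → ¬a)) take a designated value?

a ∧ a = ⊤ ∧ ⊤ = ⊤
¬a = ¬⊤ = ⊥
a → ¬a = ⊤ → ⊥ = ⊥
(a ∧ a) ∨ (a → ¬a) = ⊤ ∨ ⊥ = ⊤
a ∧ ((a ∧ a) ∨ (a → ¬a)) = ⊤ ∧ ⊤ = ⊤
⊤ ∈ {⊤}.

Yes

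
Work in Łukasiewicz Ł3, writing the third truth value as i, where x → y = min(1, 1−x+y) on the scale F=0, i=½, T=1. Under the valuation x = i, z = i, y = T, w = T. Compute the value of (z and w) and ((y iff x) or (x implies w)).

z and w = i and T = i
y iff x = T iff i = i  [1 − |1−½|]
x implies w = i implies T = T
(y iff x) or (x implies w) = i or T = T
(z and w) and ((y iff x) or (x implies w)) = i and T = i

i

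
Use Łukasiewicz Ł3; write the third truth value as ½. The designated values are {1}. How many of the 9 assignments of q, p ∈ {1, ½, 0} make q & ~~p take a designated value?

Designated under: (q=1, p=1).

1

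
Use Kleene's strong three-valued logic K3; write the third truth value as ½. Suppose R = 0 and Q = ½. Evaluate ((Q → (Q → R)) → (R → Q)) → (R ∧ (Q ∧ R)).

0

Q → R = ½ → 0 = ½
Q → (Q → R) = ½ → ½ = ½
R → Q = 0 → ½ = 1
(Q → (Q → R)) → (R → Q) = ½ → 1 = 1
Q ∧ R = ½ ∧ 0 = 0
R ∧ (Q ∧ R) = 0 ∧ 0 = 0
((Q → (Q → R)) → (R → Q)) → (R ∧ (Q ∧ R)) = 1 → 0 = 0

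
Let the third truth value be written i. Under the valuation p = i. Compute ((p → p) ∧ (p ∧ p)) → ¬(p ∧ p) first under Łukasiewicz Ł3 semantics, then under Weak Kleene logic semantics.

True; i

In Łukasiewicz Ł3: p → p = i → i = True
p ∧ p = i ∧ i = i
(p → p) ∧ (p ∧ p) = True ∧ i = i
p ∧ p = i ∧ i = i
¬(p ∧ p) = ¬i = i
((p → p) ∧ (p ∧ p)) → ¬(p ∧ p) = i → i = True
In Weak Kleene logic: p → p = i → i = i  [any arg is the third value ⇒ result is the third value]
p ∧ p = i ∧ i = i
(p → p) ∧ (p ∧ p) = i ∧ i = i
p ∧ p = i ∧ i = i
¬(p ∧ p) = ¬i = i
((p → p) ∧ (p ∧ p)) → ¬(p ∧ p) = i → i = i
They differ because Łukasiewicz Ł3 and Weak Kleene logic treat i differently under the binary connectives.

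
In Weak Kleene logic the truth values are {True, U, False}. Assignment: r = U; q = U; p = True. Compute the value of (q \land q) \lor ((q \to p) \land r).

q \land q = U \land U = U
q \to p = U \to True = U
(q \to p) \land r = U \land U = U
(q \land q) \lor ((q \to p) \land r) = U \lor U = U

U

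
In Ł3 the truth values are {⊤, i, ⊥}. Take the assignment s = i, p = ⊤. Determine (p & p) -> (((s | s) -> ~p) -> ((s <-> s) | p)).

p & p = ⊤ & ⊤ = ⊤
s | s = i | i = i
~p = ~⊤ = ⊥
(s | s) -> ~p = i -> ⊥ = i
s <-> s = i <-> i = ⊤
(s <-> s) | p = ⊤ | ⊤ = ⊤
((s | s) -> ~p) -> ((s <-> s) | p) = i -> ⊤ = ⊤
(p & p) -> (((s | s) -> ~p) -> ((s <-> s) | p)) = ⊤ -> ⊤ = ⊤

⊤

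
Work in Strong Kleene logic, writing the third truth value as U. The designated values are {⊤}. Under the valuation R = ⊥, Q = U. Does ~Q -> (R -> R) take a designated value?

Yes

~Q = ~U = U
R -> R = ⊥ -> ⊥ = ⊤
~Q -> (R -> R) = U -> ⊤ = ⊤  [~U | ⊤]
⊤ ∈ {⊤}.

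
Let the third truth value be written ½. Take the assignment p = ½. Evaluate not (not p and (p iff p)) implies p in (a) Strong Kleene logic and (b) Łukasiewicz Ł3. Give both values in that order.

½; 1

In Strong Kleene logic: not p = not ½ = ½
p iff p = ½ iff ½ = ½
not p and (p iff p) = ½ and ½ = ½
not (not p and (p iff p)) = not ½ = ½
not (not p and (p iff p)) implies p = ½ implies ½ = ½  [not ½ or ½]
In Łukasiewicz Ł3: not p = not ½ = ½
p iff p = ½ iff ½ = 1  [1 − |½−½|]
not p and (p iff p) = ½ and 1 = ½
not (not p and (p iff p)) = not ½ = ½
not (not p and (p iff p)) implies p = ½ implies ½ = 1
They differ because Strong Kleene logic and Łukasiewicz Ł3 treat ½ differently under implication.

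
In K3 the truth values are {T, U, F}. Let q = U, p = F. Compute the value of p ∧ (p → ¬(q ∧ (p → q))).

F

p → q = F → U = T
q ∧ (p → q) = U ∧ T = U
¬(q ∧ (p → q)) = ¬U = U
p → ¬(q ∧ (p → q)) = F → U = T
p ∧ (p → ¬(q ∧ (p → q))) = F ∧ T = F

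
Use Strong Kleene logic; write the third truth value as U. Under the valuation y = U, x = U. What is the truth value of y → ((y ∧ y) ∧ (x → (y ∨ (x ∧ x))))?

U

y ∧ y = U ∧ U = U
x ∧ x = U ∧ U = U
y ∨ (x ∧ x) = U ∨ U = U
x → (y ∨ (x ∧ x)) = U → U = U
(y ∧ y) ∧ (x → (y ∨ (x ∧ x))) = U ∧ U = U
y → ((y ∧ y) ∧ (x → (y ∨ (x ∧ x)))) = U → U = U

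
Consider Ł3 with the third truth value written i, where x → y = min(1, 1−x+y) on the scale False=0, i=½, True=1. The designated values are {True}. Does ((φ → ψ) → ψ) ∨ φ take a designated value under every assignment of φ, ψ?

No

Countermodel: φ=i, ψ=i gives i, which is not designated.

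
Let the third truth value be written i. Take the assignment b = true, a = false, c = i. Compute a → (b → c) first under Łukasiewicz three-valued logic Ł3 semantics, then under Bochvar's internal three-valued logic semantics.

In Łukasiewicz three-valued logic Ł3: b → c = true → i = i  [min(1, 1−1+½)]
a → (b → c) = false → i = true
In Bochvar's internal three-valued logic: b → c = true → i = i  [any arg is the third value ⇒ result is the third value]
a → (b → c) = false → i = i
They differ because Łukasiewicz three-valued logic Ł3 and Bochvar's internal three-valued logic treat i differently under the binary connectives.

true; i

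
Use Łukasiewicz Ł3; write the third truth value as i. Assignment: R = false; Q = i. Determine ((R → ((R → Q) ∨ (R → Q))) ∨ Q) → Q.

R → Q = false → i = true  [min(1, 1−0+½)]
R → Q = false → i = true
(R → Q) ∨ (R → Q) = true ∨ true = true
R → ((R → Q) ∨ (R → Q)) = false → true = true
(R → ((R → Q) ∨ (R → Q))) ∨ Q = true ∨ i = true
((R → ((R → Q) ∨ (R → Q))) ∨ Q) → Q = true → i = i

i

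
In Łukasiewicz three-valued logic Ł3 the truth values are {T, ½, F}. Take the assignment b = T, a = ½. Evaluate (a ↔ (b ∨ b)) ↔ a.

b ∨ b = T ∨ T = T
a ↔ (b ∨ b) = ½ ↔ T = ½  [1 − |½−1|]
(a ↔ (b ∨ b)) ↔ a = ½ ↔ ½ = T

T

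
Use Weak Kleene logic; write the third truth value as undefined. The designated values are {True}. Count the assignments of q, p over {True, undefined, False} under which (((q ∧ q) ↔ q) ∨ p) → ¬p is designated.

Designated under: (q=True, p=False); (q=False, p=False).

2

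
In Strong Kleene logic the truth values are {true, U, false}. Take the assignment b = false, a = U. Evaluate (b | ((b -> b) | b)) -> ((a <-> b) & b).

false

b -> b = false -> false = true
(b -> b) | b = true | false = true
b | ((b -> b) | b) = false | true = true
a <-> b = U <-> false = U
(a <-> b) & b = U & false = false
(b | ((b -> b) | b)) -> ((a <-> b) & b) = true -> false = false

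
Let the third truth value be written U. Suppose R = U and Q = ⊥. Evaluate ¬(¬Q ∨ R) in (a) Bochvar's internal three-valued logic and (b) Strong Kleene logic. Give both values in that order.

In Bochvar's internal three-valued logic: ¬Q = ¬⊥ = ⊤
¬Q ∨ R = ⊤ ∨ U = U
¬(¬Q ∨ R) = ¬U = U
In Strong Kleene logic: ¬Q = ¬⊥ = ⊤
¬Q ∨ R = ⊤ ∨ U = ⊤
¬(¬Q ∨ R) = ¬⊤ = ⊥
They differ because Bochvar's internal three-valued logic and Strong Kleene logic treat U differently under the binary connectives.

U; ⊥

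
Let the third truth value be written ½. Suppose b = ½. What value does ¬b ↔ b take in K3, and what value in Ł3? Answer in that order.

½; True

In K3: ¬b = ¬½ = ½
¬b ↔ b = ½ ↔ ½ = ½
In Ł3: ¬b = ¬½ = ½
¬b ↔ b = ½ ↔ ½ = True  [1 − |½−½|]
They differ because K3 and Ł3 treat ½ differently under implication.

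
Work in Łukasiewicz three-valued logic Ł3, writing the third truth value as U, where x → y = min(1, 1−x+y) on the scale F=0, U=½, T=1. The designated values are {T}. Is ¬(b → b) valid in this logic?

No

Countermodel: b=T gives F, which is not designated.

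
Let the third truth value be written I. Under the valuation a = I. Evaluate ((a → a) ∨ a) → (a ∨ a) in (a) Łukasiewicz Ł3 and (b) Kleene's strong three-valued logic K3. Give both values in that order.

In Łukasiewicz Ł3: a → a = I → I = ⊤  [min(1, 1−½+½)]
(a → a) ∨ a = ⊤ ∨ I = ⊤
a ∨ a = I ∨ I = I
((a → a) ∨ a) → (a ∨ a) = ⊤ → I = I
In Kleene's strong three-valued logic K3: a → a = I → I = I  [¬I ∨ I]
(a → a) ∨ a = I ∨ I = I
a ∨ a = I ∨ I = I
((a → a) ∨ a) → (a ∨ a) = I → I = I

I; I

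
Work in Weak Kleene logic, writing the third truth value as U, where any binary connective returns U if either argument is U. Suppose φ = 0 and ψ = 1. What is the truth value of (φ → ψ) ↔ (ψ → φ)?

0

φ → ψ = 0 → 1 = 1
ψ → φ = 1 → 0 = 0
(φ → ψ) ↔ (ψ → φ) = 1 ↔ 0 = 0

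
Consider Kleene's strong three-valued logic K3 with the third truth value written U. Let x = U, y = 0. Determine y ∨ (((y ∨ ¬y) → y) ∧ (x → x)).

¬y = ¬0 = 1
y ∨ ¬y = 0 ∨ 1 = 1
(y ∨ ¬y) → y = 1 → 0 = 0
x → x = U → U = U
((y ∨ ¬y) → y) ∧ (x → x) = 0 ∧ U = 0
y ∨ (((y ∨ ¬y) → y) ∧ (x → x)) = 0 ∨ 0 = 0

0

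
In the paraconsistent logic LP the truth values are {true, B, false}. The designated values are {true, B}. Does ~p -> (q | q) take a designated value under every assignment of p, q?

Countermodel: p=false, q=false gives false, which is not designated.

No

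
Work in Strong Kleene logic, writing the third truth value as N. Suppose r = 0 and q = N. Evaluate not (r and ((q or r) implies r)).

q or r = N or 0 = N
(q or r) implies r = N implies 0 = N  [not N or 0]
r and ((q or r) implies r) = 0 and N = 0
not (r and ((q or r) implies r)) = not 0 = 1

1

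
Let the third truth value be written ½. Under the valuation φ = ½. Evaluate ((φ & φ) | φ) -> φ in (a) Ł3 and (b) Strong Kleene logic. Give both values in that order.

In Ł3: φ & φ = ½ & ½ = ½
(φ & φ) | φ = ½ | ½ = ½
((φ & φ) | φ) -> φ = ½ -> ½ = 1  [min(1, 1−½+½)]
In Strong Kleene logic: φ & φ = ½ & ½ = ½
(φ & φ) | φ = ½ | ½ = ½
((φ & φ) | φ) -> φ = ½ -> ½ = ½  [~½ | ½]
They differ because Ł3 and Strong Kleene logic treat ½ differently under implication.

1; ½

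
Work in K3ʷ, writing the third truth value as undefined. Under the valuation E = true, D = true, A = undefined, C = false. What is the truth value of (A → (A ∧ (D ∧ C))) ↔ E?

D ∧ C = true ∧ false = false
A ∧ (D ∧ C) = undefined ∧ false = undefined
A → (A ∧ (D ∧ C)) = undefined → undefined = undefined  [any arg is the third value ⇒ result is the third value]
(A → (A ∧ (D ∧ C))) ↔ E = undefined ↔ true = undefined

undefined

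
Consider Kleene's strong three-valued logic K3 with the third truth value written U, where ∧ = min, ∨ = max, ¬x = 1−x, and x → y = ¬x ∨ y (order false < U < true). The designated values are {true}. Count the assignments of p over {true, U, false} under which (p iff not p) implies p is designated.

p=true: true ✓
p=U: U ·
p=false: true ✓

2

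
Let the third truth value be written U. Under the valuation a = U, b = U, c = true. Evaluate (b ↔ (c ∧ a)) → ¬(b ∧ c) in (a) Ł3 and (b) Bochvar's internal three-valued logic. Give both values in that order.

U; U

In Ł3: c ∧ a = true ∧ U = U
b ↔ (c ∧ a) = U ↔ U = true  [1 − |½−½|]
b ∧ c = U ∧ true = U
¬(b ∧ c) = ¬U = U
(b ↔ (c ∧ a)) → ¬(b ∧ c) = true → U = U
In Bochvar's internal three-valued logic: c ∧ a = true ∧ U = U
b ↔ (c ∧ a) = U ↔ U = U
b ∧ c = U ∧ true = U
¬(b ∧ c) = ¬U = U
(b ↔ (c ∧ a)) → ¬(b ∧ c) = U → U = U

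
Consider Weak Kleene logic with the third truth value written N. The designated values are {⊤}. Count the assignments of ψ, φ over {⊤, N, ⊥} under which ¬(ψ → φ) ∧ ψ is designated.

Designated under: (ψ=⊤, φ=⊥).

1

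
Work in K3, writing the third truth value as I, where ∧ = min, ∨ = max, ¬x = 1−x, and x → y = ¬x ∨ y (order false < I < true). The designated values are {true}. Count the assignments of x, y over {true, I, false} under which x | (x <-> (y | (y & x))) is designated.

Designated under: (x=true, y=true); (x=true, y=I); (x=true, y=false); (x=false, y=false).

4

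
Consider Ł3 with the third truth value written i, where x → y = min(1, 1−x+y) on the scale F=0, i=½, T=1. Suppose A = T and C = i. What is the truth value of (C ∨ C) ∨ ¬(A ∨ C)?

C ∨ C = i ∨ i = i
A ∨ C = T ∨ i = T
¬(A ∨ C) = ¬T = F
(C ∨ C) ∨ ¬(A ∨ C) = i ∨ F = i

i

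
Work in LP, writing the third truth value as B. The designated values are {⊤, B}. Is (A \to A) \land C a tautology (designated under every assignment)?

Countermodel: A=⊤, C=⊥ gives ⊥, which is not designated.

No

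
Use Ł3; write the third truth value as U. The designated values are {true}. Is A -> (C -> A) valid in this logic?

Every assignment of A, C over {true, U, false} gives a value in {true}.
In particular, with A=U, C=U: A -> (C -> A) = true.

Yes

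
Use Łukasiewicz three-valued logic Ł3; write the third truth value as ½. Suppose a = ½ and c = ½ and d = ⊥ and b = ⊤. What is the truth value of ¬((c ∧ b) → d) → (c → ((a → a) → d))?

c ∧ b = ½ ∧ ⊤ = ½
(c ∧ b) → d = ½ → ⊥ = ½
¬((c ∧ b) → d) = ¬½ = ½
a → a = ½ → ½ = ⊤
(a → a) → d = ⊤ → ⊥ = ⊥
c → ((a → a) → d) = ½ → ⊥ = ½
¬((c ∧ b) → d) → (c → ((a → a) → d)) = ½ → ½ = ⊤

⊤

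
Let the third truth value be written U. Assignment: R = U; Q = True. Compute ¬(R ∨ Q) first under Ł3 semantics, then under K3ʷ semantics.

False; U

In Ł3: R ∨ Q = U ∨ True = True
¬(R ∨ Q) = ¬True = False
In K3ʷ: R ∨ Q = U ∨ True = U
¬(R ∨ Q) = ¬U = U
They differ because Ł3 and K3ʷ treat U differently under the binary connectives.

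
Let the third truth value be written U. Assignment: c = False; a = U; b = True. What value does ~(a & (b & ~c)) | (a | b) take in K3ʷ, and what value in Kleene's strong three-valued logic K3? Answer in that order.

In K3ʷ: ~c = ~False = True
b & ~c = True & True = True
a & (b & ~c) = U & True = U
~(a & (b & ~c)) = ~U = U
a | b = U | True = U
~(a & (b & ~c)) | (a | b) = U | U = U
In Kleene's strong three-valued logic K3: ~c = ~False = True
b & ~c = True & True = True
a & (b & ~c) = U & True = U
~(a & (b & ~c)) = ~U = U
a | b = U | True = True
~(a & (b & ~c)) | (a | b) = U | True = True
They differ because K3ʷ and Kleene's strong three-valued logic K3 treat U differently under the binary connectives.

U; True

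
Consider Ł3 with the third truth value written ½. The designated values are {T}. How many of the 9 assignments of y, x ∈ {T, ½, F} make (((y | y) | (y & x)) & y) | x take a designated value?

Of the 9 assignments, 5 give a value in {T}.

5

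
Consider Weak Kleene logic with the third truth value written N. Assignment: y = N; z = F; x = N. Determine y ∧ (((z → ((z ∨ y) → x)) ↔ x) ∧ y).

N

z ∨ y = F ∨ N = N
(z ∨ y) → x = N → N = N  [any arg is the third value ⇒ result is the third value]
z → ((z ∨ y) → x) = F → N = N
(z → ((z ∨ y) → x)) ↔ x = N ↔ N = N
((z → ((z ∨ y) → x)) ↔ x) ∧ y = N ∧ N = N
y ∧ (((z → ((z ∨ y) → x)) ↔ x) ∧ y) = N ∧ N = N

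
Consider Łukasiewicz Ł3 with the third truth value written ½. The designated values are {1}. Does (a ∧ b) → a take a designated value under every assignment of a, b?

Yes

Every assignment of a, b over {1, ½, 0} gives a value in {1}.
In particular, with a=½, b=½: (a ∧ b) → a = 1.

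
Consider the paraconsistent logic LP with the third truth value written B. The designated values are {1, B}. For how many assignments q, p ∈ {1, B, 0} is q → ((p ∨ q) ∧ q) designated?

9

Of the 9 assignments, 9 give a value in {1, B}.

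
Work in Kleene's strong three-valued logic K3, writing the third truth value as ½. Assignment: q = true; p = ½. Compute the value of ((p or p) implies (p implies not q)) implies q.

true

p or p = ½ or ½ = ½
not q = not true = false
p implies not q = ½ implies false = ½  [not ½ or false]
(p or p) implies (p implies not q) = ½ implies ½ = ½
((p or p) implies (p implies not q)) implies q = ½ implies true = true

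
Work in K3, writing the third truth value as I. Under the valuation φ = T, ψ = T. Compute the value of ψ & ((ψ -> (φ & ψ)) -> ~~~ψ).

F

φ & ψ = T & T = T
ψ -> (φ & ψ) = T -> T = T
~ψ = ~T = F
~~ψ = ~F = T
~~~ψ = ~T = F
(ψ -> (φ & ψ)) -> ~~~ψ = T -> F = F
ψ & ((ψ -> (φ & ψ)) -> ~~~ψ) = T & F = F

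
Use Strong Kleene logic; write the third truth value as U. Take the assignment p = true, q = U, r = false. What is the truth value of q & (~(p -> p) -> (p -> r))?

p -> p = true -> true = true
~(p -> p) = ~true = false
p -> r = true -> false = false
~(p -> p) -> (p -> r) = false -> false = true
q & (~(p -> p) -> (p -> r)) = U & true = U

U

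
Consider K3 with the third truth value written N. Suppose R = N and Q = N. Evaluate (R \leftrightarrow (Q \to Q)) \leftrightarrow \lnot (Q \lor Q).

Q \to Q = N \to N = N  [\lnot N \lor N]
R \leftrightarrow (Q \to Q) = N \leftrightarrow N = N
Q \lor Q = N \lor N = N
\lnot (Q \lor Q) = \lnot N = N
(R \leftrightarrow (Q \to Q)) \leftrightarrow \lnot (Q \lor Q) = N \leftrightarrow N = N

N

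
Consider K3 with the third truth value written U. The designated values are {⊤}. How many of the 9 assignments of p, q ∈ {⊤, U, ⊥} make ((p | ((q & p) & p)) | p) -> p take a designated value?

Of the 9 assignments, 6 give a value in {⊤}.

6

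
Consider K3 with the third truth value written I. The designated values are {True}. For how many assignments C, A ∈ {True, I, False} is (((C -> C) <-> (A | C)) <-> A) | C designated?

5

Of the 9 assignments, 5 give a value in {True}.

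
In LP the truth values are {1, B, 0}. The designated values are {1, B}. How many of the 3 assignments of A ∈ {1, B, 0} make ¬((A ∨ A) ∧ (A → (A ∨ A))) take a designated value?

A=1: 0 ·
A=B: B ✓
A=0: 1 ✓

2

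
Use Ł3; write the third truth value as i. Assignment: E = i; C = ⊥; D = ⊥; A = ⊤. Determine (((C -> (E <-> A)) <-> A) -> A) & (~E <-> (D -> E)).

i

E <-> A = i <-> ⊤ = i  [1 − |½−1|]
C -> (E <-> A) = ⊥ -> i = ⊤
(C -> (E <-> A)) <-> A = ⊤ <-> ⊤ = ⊤
((C -> (E <-> A)) <-> A) -> A = ⊤ -> ⊤ = ⊤
~E = ~i = i
D -> E = ⊥ -> i = ⊤
~E <-> (D -> E) = i <-> ⊤ = i
(((C -> (E <-> A)) <-> A) -> A) & (~E <-> (D -> E)) = ⊤ & i = i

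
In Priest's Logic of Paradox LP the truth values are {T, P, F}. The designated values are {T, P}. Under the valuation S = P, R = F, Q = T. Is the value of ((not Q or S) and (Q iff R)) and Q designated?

No

not Q = not T = F
not Q or S = F or P = P
Q iff R = T iff F = F
(not Q or S) and (Q iff R) = P and F = F
((not Q or S) and (Q iff R)) and Q = F and T = F
F ∉ {T, P}.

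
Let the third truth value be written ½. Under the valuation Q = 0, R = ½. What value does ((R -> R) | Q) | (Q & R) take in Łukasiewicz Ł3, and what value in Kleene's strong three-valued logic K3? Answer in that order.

1; ½

In Łukasiewicz Ł3: R -> R = ½ -> ½ = 1  [min(1, 1−½+½)]
(R -> R) | Q = 1 | 0 = 1
Q & R = 0 & ½ = 0
((R -> R) | Q) | (Q & R) = 1 | 0 = 1
In Kleene's strong three-valued logic K3: R -> R = ½ -> ½ = ½  [~½ | ½]
(R -> R) | Q = ½ | 0 = ½
Q & R = 0 & ½ = 0
((R -> R) | Q) | (Q & R) = ½ | 0 = ½
They differ because Łukasiewicz Ł3 and Kleene's strong three-valued logic K3 treat ½ differently under implication.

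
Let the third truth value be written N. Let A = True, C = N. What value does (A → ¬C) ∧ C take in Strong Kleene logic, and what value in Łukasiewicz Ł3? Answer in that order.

N; N

In Strong Kleene logic: ¬C = ¬N = N
A → ¬C = True → N = N
(A → ¬C) ∧ C = N ∧ N = N
In Łukasiewicz Ł3: ¬C = ¬N = N
A → ¬C = True → N = N  [min(1, 1−1+½)]
(A → ¬C) ∧ C = N ∧ N = N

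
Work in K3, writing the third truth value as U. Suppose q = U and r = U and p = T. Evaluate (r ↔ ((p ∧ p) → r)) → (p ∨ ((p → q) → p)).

T

p ∧ p = T ∧ T = T
(p ∧ p) → r = T → U = U  [¬T ∨ U]
r ↔ ((p ∧ p) → r) = U ↔ U = U
p → q = T → U = U
(p → q) → p = U → T = T
p ∨ ((p → q) → p) = T ∨ T = T
(r ↔ ((p ∧ p) → r)) → (p ∨ ((p → q) → p)) = U → T = T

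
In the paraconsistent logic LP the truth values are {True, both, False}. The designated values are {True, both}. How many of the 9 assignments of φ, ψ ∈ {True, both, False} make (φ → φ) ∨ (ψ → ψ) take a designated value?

Of the 9 assignments, 9 give a value in {True, both}.

9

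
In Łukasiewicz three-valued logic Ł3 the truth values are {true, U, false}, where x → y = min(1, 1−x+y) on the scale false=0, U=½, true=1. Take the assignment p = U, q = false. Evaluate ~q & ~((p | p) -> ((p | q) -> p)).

~q = ~false = true
p | p = U | U = U
p | q = U | false = U
(p | q) -> p = U -> U = true  [min(1, 1−½+½)]
(p | p) -> ((p | q) -> p) = U -> true = true
~((p | p) -> ((p | q) -> p)) = ~true = false
~q & ~((p | p) -> ((p | q) -> p)) = true & false = false

false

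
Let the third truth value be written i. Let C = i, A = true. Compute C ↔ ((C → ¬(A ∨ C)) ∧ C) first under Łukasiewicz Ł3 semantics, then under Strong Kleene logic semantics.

In Łukasiewicz Ł3: A ∨ C = true ∨ i = true
¬(A ∨ C) = ¬true = false
C → ¬(A ∨ C) = i → false = i  [min(1, 1−½+0)]
(C → ¬(A ∨ C)) ∧ C = i ∧ i = i
C ↔ ((C → ¬(A ∨ C)) ∧ C) = i ↔ i = true
In Strong Kleene logic: A ∨ C = true ∨ i = true
¬(A ∨ C) = ¬true = false
C → ¬(A ∨ C) = i → false = i  [¬i ∨ false]
(C → ¬(A ∨ C)) ∧ C = i ∧ i = i
C ↔ ((C → ¬(A ∨ C)) ∧ C) = i ↔ i = i
They differ because Łukasiewicz Ł3 and Strong Kleene logic treat i differently under implication.

true; i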